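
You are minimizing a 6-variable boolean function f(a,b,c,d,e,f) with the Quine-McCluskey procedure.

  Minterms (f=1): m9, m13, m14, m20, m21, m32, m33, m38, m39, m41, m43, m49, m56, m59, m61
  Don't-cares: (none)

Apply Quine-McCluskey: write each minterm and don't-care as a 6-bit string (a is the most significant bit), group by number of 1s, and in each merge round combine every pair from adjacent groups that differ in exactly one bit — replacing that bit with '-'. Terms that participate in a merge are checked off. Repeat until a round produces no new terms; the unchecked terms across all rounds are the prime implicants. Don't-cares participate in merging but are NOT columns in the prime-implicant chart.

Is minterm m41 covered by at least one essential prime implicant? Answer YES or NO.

Round 0: 001001✓ 001101✓ 001110 010100✓ 010101✓ 100000✓ 100001✓ 100110✓ 100111✓ 101001✓ 101011✓ 110001✓ 111000 111011✓ 111101
Round 1: -01001 001-01 01010- 1-0001 1-1011 10-001 10000- 10011- 1010-1
PIs = {-01001, 001-01, 001110, 01010-, 1-0001, 1-1011, 10-001, 10000-, 10011-, 1010-1, 111000, 111101}
Coverage chart:
  m9: -01001,001-01
  m13: 001-01 ←essential
  m14: 001110 ←essential
  m20: 01010- ←essential
  m21: 01010- ←essential
  m32: 10000- ←essential
  m33: 1-0001,10-001,10000-
  m38: 10011- ←essential
  m39: 10011- ←essential
  m41: -01001,10-001,1010-1
  m43: 1-1011,1010-1
  m49: 1-0001 ←essential
  m56: 111000 ←essential
  m59: 1-1011 ←essential
  m61: 111101 ←essential
Essential: 001-01, 001110, 01010-, 1-0001, 1-1011, 10000-, 10011-, 111000, 111101

NO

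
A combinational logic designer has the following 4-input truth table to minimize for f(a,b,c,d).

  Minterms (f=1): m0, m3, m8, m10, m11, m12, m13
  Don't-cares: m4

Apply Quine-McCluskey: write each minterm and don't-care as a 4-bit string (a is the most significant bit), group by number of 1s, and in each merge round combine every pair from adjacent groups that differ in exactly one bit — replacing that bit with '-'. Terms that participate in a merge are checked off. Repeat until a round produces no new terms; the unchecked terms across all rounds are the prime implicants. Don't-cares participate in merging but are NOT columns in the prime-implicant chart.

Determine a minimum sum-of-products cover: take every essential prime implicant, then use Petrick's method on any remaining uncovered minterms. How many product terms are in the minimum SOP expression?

size-2^0 implicants → 0000(✓)  0011(✓)  0100(✓)  1000(✓)  1010(✓)  1011(✓)  1100(✓)  1101(✓)
size-2^1 implicants → -000(✓)  -011  -100(✓)  0-00(✓)  1-00(✓)  10-0  101-  110-
size-2^2 implicants → --00
Unchecked terms (primes): --00, -011, 10-0, 101-, 110-
Minterm coverage:
  m0 ⊆ --00 [E]
  m3 ⊆ -011 [E]
  m8 ⊆ --00,10-0
  m10 ⊆ 10-0,101-
  m11 ⊆ -011,101-
  m12 ⊆ --00,110-
  m13 ⊆ 110- [E]
E = {--00, -011, 110-}
Petrick residual → 10-0
Cover = c'd' + b'cd + ab'd' + abc'  |cover|=4

4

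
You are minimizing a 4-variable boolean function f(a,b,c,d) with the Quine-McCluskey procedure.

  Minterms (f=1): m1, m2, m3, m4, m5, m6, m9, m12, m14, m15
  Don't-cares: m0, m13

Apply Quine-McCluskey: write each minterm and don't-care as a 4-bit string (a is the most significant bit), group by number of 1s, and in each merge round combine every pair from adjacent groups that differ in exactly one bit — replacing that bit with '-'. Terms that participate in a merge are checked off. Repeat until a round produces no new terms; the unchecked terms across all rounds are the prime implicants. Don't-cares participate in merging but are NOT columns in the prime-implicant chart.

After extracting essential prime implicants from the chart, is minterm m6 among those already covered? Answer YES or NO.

NO

Round 0: 0000✓ 0001✓ 0010✓ 0011✓ 0100✓ 0101✓ 0110✓ 1001✓ 1100✓ 1101✓ 1110✓ 1111✓
Round 1: -001✓ -100✓ -101✓ -110✓ 0-00✓ 0-01✓ 0-10✓ 00-0✓ 00-1✓ 000-✓ 001-✓ 01-0✓ 010-✓ 1-01✓ 11-0✓ 11-1✓ 110-✓ 111-✓
Round 2: --01 -1-0 -10- 0--0 0-0- 00-- 11--
PIs = {--01, -1-0, -10-, 0--0, 0-0-, 00--, 11--}
Coverage chart:
  m1: --01,0-0-,00--
  m2: 0--0,00--
  m3: 00-- ←essential
  m4: -1-0,-10-,0--0,0-0-
  m5: --01,-10-,0-0-
  m6: -1-0,0--0
  m9: --01 ←essential
  m12: -1-0,-10-,11--
  m14: -1-0,11--
  m15: 11-- ←essential
Essential: --01, 00--, 11--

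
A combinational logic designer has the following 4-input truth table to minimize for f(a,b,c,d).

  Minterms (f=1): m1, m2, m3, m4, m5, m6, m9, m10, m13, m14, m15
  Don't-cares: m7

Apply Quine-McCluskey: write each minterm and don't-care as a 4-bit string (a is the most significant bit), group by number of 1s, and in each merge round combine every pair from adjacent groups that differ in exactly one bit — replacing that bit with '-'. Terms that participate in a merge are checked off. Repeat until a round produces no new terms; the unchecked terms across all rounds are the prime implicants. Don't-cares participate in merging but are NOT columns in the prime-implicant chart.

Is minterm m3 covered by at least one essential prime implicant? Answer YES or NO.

Round 0: 0001✓ 0010✓ 0011✓ 0100✓ 0101✓ 0110✓ 0111✓ 1001✓ 1010✓ 1101✓ 1110✓ 1111✓
Round 1: -001✓ -010✓ -101✓ -110✓ -111✓ 0-01✓ 0-10✓ 0-11✓ 00-1✓ 001-✓ 01-0✓ 01-1✓ 010-✓ 011-✓ 1-01✓ 1-10✓ 11-1✓ 111-✓
Round 2: --01 --10 -1-1 -11- 0--1 0-1- 01--
PIs = {--01, --10, -1-1, -11-, 0--1, 0-1-, 01--}
Coverage chart:
  m1: --01,0--1
  m2: --10,0-1-
  m3: 0--1,0-1-
  m4: 01-- ←essential
  m5: --01,-1-1,0--1,01--
  m6: --10,-11-,0-1-,01--
  m9: --01 ←essential
  m10: --10 ←essential
  m13: --01,-1-1
  m14: --10,-11-
  m15: -1-1,-11-
Essential: --01, --10, 01--

NO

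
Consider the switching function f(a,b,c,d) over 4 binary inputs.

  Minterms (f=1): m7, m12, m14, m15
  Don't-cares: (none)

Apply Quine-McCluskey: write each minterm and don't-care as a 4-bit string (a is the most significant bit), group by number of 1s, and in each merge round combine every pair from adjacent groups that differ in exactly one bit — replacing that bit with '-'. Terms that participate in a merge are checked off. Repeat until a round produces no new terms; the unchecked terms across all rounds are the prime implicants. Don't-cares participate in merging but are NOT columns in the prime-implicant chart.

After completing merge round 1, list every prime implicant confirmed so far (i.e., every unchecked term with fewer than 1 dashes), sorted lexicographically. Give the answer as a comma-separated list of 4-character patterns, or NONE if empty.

[col 0] 0111*, 1100*, 1110*, 1111*
[col 1] -111, 11-0, 111-
Prime implicants: -111, 11-0, 111-

NONE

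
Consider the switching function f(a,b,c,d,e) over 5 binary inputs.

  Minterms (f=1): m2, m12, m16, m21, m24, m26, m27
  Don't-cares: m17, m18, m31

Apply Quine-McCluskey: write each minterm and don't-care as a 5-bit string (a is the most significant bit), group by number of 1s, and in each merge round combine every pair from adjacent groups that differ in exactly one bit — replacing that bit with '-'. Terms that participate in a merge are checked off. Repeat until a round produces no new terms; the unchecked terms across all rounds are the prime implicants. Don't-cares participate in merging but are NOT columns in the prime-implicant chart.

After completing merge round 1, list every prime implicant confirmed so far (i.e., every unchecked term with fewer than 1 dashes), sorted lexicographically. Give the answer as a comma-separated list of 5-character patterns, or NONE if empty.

01100

size-2^0 implicants → 00010(✓)  01100  10000(✓)  10001(✓)  10010(✓)  10101(✓)  11000(✓)  11010(✓)  11011(✓)  11111(✓)
size-2^1 implicants → -0010  1-000(✓)  1-010(✓)  10-01  100-0(✓)  1000-  11-11  110-0(✓)  1101-
size-2^2 implicants → 1-0-0
Unchecked terms (primes): -0010, 01100, 1-0-0, 10-01, 1000-, 11-11, 1101-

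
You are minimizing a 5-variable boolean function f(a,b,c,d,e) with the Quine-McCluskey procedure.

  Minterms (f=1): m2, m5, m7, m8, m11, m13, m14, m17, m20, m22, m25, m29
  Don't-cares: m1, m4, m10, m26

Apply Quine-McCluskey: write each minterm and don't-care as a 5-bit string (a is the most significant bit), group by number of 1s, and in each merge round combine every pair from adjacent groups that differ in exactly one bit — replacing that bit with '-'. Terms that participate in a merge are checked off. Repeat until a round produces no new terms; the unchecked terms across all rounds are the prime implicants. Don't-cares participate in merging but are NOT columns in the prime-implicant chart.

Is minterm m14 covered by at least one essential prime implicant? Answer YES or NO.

[col 0] 00001*, 00010*, 00100*, 00101*, 00111*, 01000*, 01010*, 01011*, 01101*, 01110*, 10001*, 10100*, 10110*, 11001*, 11010*, 11101*
[col 1] -0001, -0100, -1010, -1101, 0-010, 0-101, 00-01, 001-1, 0010-, 01-10, 010-0, 0101-, 1-001, 101-0, 11-01
Prime implicants: -0001, -0100, -1010, -1101, 0-010, 0-101, 00-01, 001-1, 0010-, 01-10, 010-0, 0101-, 1-001, 101-0, 11-01
PI chart (minterm → PIs covering it):
  2 | 0-010  (sole → essential)
  5 | 0-101,00-01,001-1,0010-
  7 | 001-1  (sole → essential)
  8 | 010-0  (sole → essential)
  11 | 0101-  (sole → essential)
  13 | -1101,0-101
  14 | 01-10  (sole → essential)
  17 | -0001,1-001
  20 | -0100,101-0
  22 | 101-0  (sole → essential)
  25 | 1-001,11-01
  29 | -1101,11-01
Essential prime implicants: 0-010, 001-1, 01-10, 010-0, 0101-, 101-0

YES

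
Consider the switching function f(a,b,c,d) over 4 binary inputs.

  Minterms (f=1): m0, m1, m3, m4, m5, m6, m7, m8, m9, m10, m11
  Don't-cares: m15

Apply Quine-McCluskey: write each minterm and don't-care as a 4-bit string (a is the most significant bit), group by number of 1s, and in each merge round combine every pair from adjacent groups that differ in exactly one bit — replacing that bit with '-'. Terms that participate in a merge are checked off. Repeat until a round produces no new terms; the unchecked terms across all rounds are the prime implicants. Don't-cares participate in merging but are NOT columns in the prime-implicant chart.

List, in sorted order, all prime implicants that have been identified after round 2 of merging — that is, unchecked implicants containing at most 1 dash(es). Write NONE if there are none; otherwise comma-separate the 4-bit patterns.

NONE

[col 0] 0000*, 0001*, 0011*, 0100*, 0101*, 0110*, 0111*, 1000*, 1001*, 1010*, 1011*, 1111*
[col 1] -000*, -001*, -011*, -111*, 0-00*, 0-01*, 0-11*, 00-1*, 000-*, 01-0*, 01-1*, 010-*, 011-*, 1-11*, 10-0*, 10-1*, 100-*, 101-*
[col 2] --11, -0-1, -00-, 0--1, 0-0-, 01--, 10--
Prime implicants: --11, -0-1, -00-, 0--1, 0-0-, 01--, 10--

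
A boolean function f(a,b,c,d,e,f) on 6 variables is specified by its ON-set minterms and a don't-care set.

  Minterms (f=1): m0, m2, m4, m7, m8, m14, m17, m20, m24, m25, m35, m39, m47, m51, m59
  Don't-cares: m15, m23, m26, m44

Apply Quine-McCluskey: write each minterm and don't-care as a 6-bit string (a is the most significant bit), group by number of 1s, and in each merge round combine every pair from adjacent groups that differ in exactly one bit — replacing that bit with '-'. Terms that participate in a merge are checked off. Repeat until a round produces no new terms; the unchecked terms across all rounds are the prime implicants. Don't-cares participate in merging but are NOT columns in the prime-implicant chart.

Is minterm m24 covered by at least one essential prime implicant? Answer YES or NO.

NO

[col 0] 000000*, 000010*, 000100*, 000111*, 001000*, 001110*, 001111*, 010001*, 010100*, 010111*, 011000*, 011001*, 011010*, 100011*, 100111*, 101100, 101111*, 110011*, 111011*
[col 1] -00111*, -01111*, 0-0100, 0-0111, 0-1000, 00-000, 00-111*, 000-00, 0000-0, 00111-, 01-001, 0110-0, 01100-, 1-0011, 10-111*, 100-11, 11-011
[col 2] -0-111
Prime implicants: -0-111, 0-0100, 0-0111, 0-1000, 00-000, 000-00, 0000-0, 00111-, 01-001, 0110-0, 01100-, 1-0011, 100-11, 101100, 11-011
PI chart (minterm → PIs covering it):
  0 | 00-000,000-00,0000-0
  2 | 0000-0  (sole → essential)
  4 | 0-0100,000-00
  7 | -0-111,0-0111
  8 | 0-1000,00-000
  14 | 00111-  (sole → essential)
  17 | 01-001  (sole → essential)
  20 | 0-0100  (sole → essential)
  24 | 0-1000,0110-0,01100-
  25 | 01-001,01100-
  35 | 1-0011,100-11
  39 | -0-111,100-11
  47 | -0-111  (sole → essential)
  51 | 1-0011,11-011
  59 | 11-011  (sole → essential)
Essential prime implicants: -0-111, 0-0100, 0000-0, 00111-, 01-001, 11-011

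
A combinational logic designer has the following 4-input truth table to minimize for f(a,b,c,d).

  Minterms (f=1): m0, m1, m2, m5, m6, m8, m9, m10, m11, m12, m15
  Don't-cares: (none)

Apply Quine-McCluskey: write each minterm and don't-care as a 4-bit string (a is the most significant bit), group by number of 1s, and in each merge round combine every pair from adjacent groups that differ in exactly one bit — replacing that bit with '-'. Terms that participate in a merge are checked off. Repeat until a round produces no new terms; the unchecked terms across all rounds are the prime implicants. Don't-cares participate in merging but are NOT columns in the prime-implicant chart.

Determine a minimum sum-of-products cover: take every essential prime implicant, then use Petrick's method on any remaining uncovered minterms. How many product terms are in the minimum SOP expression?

Round 0: 0000✓ 0001✓ 0010✓ 0101✓ 0110✓ 1000✓ 1001✓ 1010✓ 1011✓ 1100✓ 1111✓
Round 1: -000✓ -001✓ -010✓ 0-01 0-10 00-0✓ 000-✓ 1-00 1-11 10-0✓ 10-1✓ 100-✓ 101-✓
Round 2: -0-0 -00- 10--
PIs = {-0-0, -00-, 0-01, 0-10, 1-00, 1-11, 10--}
Coverage chart:
  m0: -0-0,-00-
  m1: -00-,0-01
  m2: -0-0,0-10
  m5: 0-01 ←essential
  m6: 0-10 ←essential
  m8: -0-0,-00-,1-00,10--
  m9: -00-,10--
  m10: -0-0,10--
  m11: 1-11,10--
  m12: 1-00 ←essential
  m15: 1-11 ←essential
Essential: 0-01, 0-10, 1-00, 1-11
Petrick residual → -0-0, -00-
Min cover (6 terms): b'd' + b'c' + a'c'd + a'cd' + ac'd' + acd

6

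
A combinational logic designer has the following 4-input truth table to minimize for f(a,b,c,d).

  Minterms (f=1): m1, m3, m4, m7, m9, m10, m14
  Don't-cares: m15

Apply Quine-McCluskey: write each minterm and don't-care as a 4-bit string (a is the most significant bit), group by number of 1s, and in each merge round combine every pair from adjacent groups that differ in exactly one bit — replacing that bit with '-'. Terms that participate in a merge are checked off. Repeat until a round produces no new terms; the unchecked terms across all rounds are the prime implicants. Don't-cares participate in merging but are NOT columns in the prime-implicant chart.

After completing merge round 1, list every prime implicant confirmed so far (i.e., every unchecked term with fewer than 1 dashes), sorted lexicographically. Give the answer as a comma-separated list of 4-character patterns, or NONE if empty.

size-2^0 implicants → 0001(✓)  0011(✓)  0100  0111(✓)  1001(✓)  1010(✓)  1110(✓)  1111(✓)
size-2^1 implicants → -001  -111  0-11  00-1  1-10  111-
Unchecked terms (primes): -001, -111, 0-11, 00-1, 0100, 1-10, 111-

0100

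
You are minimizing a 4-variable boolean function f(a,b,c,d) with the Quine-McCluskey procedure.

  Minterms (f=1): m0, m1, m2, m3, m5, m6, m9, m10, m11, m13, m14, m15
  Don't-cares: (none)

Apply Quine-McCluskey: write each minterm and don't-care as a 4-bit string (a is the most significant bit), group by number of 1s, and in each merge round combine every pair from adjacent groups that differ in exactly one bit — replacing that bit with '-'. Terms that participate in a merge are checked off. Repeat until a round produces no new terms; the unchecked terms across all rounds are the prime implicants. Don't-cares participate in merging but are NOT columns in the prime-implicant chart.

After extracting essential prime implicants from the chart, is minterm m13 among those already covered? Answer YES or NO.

size-2^0 implicants → 0000(✓)  0001(✓)  0010(✓)  0011(✓)  0101(✓)  0110(✓)  1001(✓)  1010(✓)  1011(✓)  1101(✓)  1110(✓)  1111(✓)
size-2^1 implicants → -001(✓)  -010(✓)  -011(✓)  -101(✓)  -110(✓)  0-01(✓)  0-10(✓)  00-0(✓)  00-1(✓)  000-(✓)  001-(✓)  1-01(✓)  1-10(✓)  1-11(✓)  10-1(✓)  101-(✓)  11-1(✓)  111-(✓)
size-2^2 implicants → --01  --10  -0-1  -01-  00--  1--1  1-1-
Unchecked terms (primes): --01, --10, -0-1, -01-, 00--, 1--1, 1-1-
Minterm coverage:
  m0 ⊆ 00-- [E]
  m1 ⊆ --01,-0-1,00--
  m2 ⊆ --10,-01-,00--
  m3 ⊆ -0-1,-01-,00--
  m5 ⊆ --01 [E]
  m6 ⊆ --10 [E]
  m9 ⊆ --01,-0-1,1--1
  m10 ⊆ --10,-01-,1-1-
  m11 ⊆ -0-1,-01-,1--1,1-1-
  m13 ⊆ --01,1--1
  m14 ⊆ --10,1-1-
  m15 ⊆ 1--1,1-1-
E = {--01, --10, 00--}

YES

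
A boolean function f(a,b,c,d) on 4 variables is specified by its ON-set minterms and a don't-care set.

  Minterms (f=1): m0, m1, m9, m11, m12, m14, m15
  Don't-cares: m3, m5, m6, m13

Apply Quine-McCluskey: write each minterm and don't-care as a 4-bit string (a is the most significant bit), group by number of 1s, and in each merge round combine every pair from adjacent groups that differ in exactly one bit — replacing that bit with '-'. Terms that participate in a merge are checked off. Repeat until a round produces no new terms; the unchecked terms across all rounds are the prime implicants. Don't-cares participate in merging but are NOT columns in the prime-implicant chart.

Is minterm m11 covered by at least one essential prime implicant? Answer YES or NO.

NO

Round 0: 0000✓ 0001✓ 0011✓ 0101✓ 0110✓ 1001✓ 1011✓ 1100✓ 1101✓ 1110✓ 1111✓
Round 1: -001✓ -011✓ -101✓ -110 0-01✓ 00-1✓ 000- 1-01✓ 1-11✓ 10-1✓ 11-0✓ 11-1✓ 110-✓ 111-✓
Round 2: --01 -0-1 1--1 11--
PIs = {--01, -0-1, -110, 000-, 1--1, 11--}
Coverage chart:
  m0: 000- ←essential
  m1: --01,-0-1,000-
  m9: --01,-0-1,1--1
  m11: -0-1,1--1
  m12: 11-- ←essential
  m14: -110,11--
  m15: 1--1,11--
Essential: 000-, 11--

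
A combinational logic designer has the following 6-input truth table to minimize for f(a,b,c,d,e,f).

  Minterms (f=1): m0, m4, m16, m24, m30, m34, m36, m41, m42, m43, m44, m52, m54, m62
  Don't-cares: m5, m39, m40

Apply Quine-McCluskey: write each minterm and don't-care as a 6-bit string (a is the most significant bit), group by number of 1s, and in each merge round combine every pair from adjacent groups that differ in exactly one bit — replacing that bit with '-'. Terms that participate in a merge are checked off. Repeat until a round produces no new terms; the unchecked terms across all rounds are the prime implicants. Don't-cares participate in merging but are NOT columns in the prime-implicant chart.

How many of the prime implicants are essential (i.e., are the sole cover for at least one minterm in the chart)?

4

[col 0] 000000*, 000100*, 000101*, 010000*, 011000*, 011110*, 100010*, 100100*, 100111, 101000*, 101001*, 101010*, 101011*, 101100*, 110100*, 110110*, 111110*
[col 1] -00100, -11110, 0-0000, 000-00, 00010-, 01-000, 1-0100, 10-010, 10-100, 101-00, 1010-0*, 1010-1*, 10100-*, 10101-*, 11-110, 1101-0
[col 2] 1010--
Prime implicants: -00100, -11110, 0-0000, 000-00, 00010-, 01-000, 1-0100, 10-010, 10-100, 100111, 101-00, 1010--, 11-110, 1101-0
PI chart (minterm → PIs covering it):
  0 | 0-0000,000-00
  4 | -00100,000-00,00010-
  16 | 0-0000,01-000
  24 | 01-000  (sole → essential)
  30 | -11110  (sole → essential)
  34 | 10-010  (sole → essential)
  36 | -00100,1-0100,10-100
  41 | 1010--  (sole → essential)
  42 | 10-010,1010--
  43 | 1010--  (sole → essential)
  44 | 10-100,101-00
  52 | 1-0100,1101-0
  54 | 11-110,1101-0
  62 | -11110,11-110
Essential prime implicants: -11110, 01-000, 10-010, 1010--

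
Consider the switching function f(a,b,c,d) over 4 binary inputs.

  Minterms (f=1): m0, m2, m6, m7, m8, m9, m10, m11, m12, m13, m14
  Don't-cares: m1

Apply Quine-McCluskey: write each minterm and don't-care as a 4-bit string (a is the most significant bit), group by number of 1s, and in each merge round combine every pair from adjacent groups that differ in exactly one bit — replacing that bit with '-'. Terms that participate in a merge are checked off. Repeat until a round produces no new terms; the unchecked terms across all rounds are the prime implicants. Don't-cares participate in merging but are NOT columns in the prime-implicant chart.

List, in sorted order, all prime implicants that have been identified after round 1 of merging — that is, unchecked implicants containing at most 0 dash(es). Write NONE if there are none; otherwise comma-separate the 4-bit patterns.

size-2^0 implicants → 0000(✓)  0001(✓)  0010(✓)  0110(✓)  0111(✓)  1000(✓)  1001(✓)  1010(✓)  1011(✓)  1100(✓)  1101(✓)  1110(✓)
size-2^1 implicants → -000(✓)  -001(✓)  -010(✓)  -110(✓)  0-10(✓)  00-0(✓)  000-(✓)  011-  1-00(✓)  1-01(✓)  1-10(✓)  10-0(✓)  10-1(✓)  100-(✓)  101-(✓)  11-0(✓)  110-(✓)
size-2^2 implicants → --10  -0-0  -00-  1--0  1-0-  10--
Unchecked terms (primes): --10, -0-0, -00-, 011-, 1--0, 1-0-, 10--

NONE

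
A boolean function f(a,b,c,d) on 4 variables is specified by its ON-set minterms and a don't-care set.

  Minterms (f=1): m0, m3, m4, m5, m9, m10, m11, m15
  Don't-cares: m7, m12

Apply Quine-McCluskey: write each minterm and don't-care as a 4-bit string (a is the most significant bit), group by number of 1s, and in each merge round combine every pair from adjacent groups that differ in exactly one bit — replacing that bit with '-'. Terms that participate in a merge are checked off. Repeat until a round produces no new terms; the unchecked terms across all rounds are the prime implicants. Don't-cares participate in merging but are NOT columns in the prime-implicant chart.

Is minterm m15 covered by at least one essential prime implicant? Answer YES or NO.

[col 0] 0000*, 0011*, 0100*, 0101*, 0111*, 1001*, 1010*, 1011*, 1100*, 1111*
[col 1] -011*, -100, -111*, 0-00, 0-11*, 01-1, 010-, 1-11*, 10-1, 101-
[col 2] --11
Prime implicants: --11, -100, 0-00, 01-1, 010-, 10-1, 101-
PI chart (minterm → PIs covering it):
  0 | 0-00  (sole → essential)
  3 | --11  (sole → essential)
  4 | -100,0-00,010-
  5 | 01-1,010-
  9 | 10-1  (sole → essential)
  10 | 101-  (sole → essential)
  11 | --11,10-1,101-
  15 | --11  (sole → essential)
Essential prime implicants: --11, 0-00, 10-1, 101-

YES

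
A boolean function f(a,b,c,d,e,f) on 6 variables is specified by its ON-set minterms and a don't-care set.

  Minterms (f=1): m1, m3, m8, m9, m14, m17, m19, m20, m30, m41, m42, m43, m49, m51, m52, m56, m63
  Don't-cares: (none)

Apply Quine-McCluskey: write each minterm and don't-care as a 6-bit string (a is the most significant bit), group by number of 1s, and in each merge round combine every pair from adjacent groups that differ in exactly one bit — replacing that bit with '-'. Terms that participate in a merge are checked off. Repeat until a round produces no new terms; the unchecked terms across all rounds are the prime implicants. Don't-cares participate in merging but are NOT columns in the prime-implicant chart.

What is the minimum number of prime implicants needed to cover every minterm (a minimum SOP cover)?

9

Round 0: 000001✓ 000011✓ 001000✓ 001001✓ 001110✓ 010001✓ 010011✓ 010100✓ 011110✓ 101001✓ 101010✓ 101011✓ 110001✓ 110011✓ 110100✓ 111000 111111
Round 1: -01001 -10001✓ -10011✓ -10100 0-0001✓ 0-0011✓ 0-1110 00-001 0000-1✓ 00100- 0100-1✓ 1010-1 10101- 1100-1✓
Round 2: -100-1 0-00-1
PIs = {-01001, -100-1, -10100, 0-00-1, 0-1110, 00-001, 00100-, 1010-1, 10101-, 111000, 111111}
Coverage chart:
  m1: 0-00-1,00-001
  m3: 0-00-1 ←essential
  m8: 00100- ←essential
  m9: -01001,00-001,00100-
  m14: 0-1110 ←essential
  m17: -100-1,0-00-1
  m19: -100-1,0-00-1
  m20: -10100 ←essential
  m30: 0-1110 ←essential
  m41: -01001,1010-1
  m42: 10101- ←essential
  m43: 1010-1,10101-
  m49: -100-1 ←essential
  m51: -100-1 ←essential
  m52: -10100 ←essential
  m56: 111000 ←essential
  m63: 111111 ←essential
Essential: -100-1, -10100, 0-00-1, 0-1110, 00100-, 10101-, 111000, 111111
Petrick residual → -01001
Min cover (9 terms): b'cd'e'f + bc'd'f + bc'de'f' + a'c'd'f + a'cdef' + a'b'cd'e' + ab'cd'e + abcd'e'f' + abcdef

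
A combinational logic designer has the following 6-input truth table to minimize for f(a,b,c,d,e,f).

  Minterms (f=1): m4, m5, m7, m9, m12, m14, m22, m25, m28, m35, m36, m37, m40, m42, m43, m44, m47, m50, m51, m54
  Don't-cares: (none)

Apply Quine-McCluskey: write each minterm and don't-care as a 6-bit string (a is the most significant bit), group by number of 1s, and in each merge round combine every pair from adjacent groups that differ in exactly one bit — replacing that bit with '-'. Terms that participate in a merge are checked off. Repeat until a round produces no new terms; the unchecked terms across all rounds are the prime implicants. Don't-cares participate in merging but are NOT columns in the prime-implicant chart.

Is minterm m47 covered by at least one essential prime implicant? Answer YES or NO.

YES

Round 0: 000100✓ 000101✓ 000111✓ 001001✓ 001100✓ 001110✓ 010110✓ 011001✓ 011100✓ 100011✓ 100100✓ 100101✓ 101000✓ 101010✓ 101011✓ 101100✓ 101111✓ 110010✓ 110011✓ 110110✓
Round 1: -00100✓ -00101✓ -01100✓ -10110 0-1001 0-1100 00-100✓ 0001-1 00010-✓ 0011-0 1-0011 10-011 10-100✓ 10010-✓ 101-00 101-11 1010-0 10101- 110-10 11001-
Round 2: -0-100 -0010-
PIs = {-0-100, -0010-, -10110, 0-1001, 0-1100, 0001-1, 0011-0, 1-0011, 10-011, 101-00, 101-11, 1010-0, 10101-, 110-10, 11001-}
Coverage chart:
  m4: -0-100,-0010-
  m5: -0010-,0001-1
  m7: 0001-1 ←essential
  m9: 0-1001 ←essential
  m12: -0-100,0-1100,0011-0
  m14: 0011-0 ←essential
  m22: -10110 ←essential
  m25: 0-1001 ←essential
  m28: 0-1100 ←essential
  m35: 1-0011,10-011
  m36: -0-100,-0010-
  m37: -0010- ←essential
  m40: 101-00,1010-0
  m42: 1010-0,10101-
  m43: 10-011,101-11,10101-
  m44: -0-100,101-00
  m47: 101-11 ←essential
  m50: 110-10,11001-
  m51: 1-0011,11001-
  m54: -10110,110-10
Essential: -0010-, -10110, 0-1001, 0-1100, 0001-1, 0011-0, 101-11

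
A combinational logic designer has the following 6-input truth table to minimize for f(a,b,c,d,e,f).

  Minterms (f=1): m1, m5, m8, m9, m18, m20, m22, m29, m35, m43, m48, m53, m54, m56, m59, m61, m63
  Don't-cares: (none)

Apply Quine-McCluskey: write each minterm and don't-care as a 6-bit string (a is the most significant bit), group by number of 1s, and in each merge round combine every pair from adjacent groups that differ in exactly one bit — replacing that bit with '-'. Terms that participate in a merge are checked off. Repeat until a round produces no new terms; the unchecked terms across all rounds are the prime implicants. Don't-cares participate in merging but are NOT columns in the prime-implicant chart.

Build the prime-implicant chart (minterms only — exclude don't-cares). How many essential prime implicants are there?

Round 0: 000001✓ 000101✓ 001000✓ 001001✓ 010010✓ 010100✓ 010110✓ 011101✓ 100011✓ 101011✓ 110000✓ 110101✓ 110110✓ 111000✓ 111011✓ 111101✓ 111111✓
Round 1: -10110 -11101 00-001 000-01 00100- 010-10 0101-0 1-1011 10-011 11-000 11-101 111-11 1111-1
PIs = {-10110, -11101, 00-001, 000-01, 00100-, 010-10, 0101-0, 1-1011, 10-011, 11-000, 11-101, 111-11, 1111-1}
Coverage chart:
  m1: 00-001,000-01
  m5: 000-01 ←essential
  m8: 00100- ←essential
  m9: 00-001,00100-
  m18: 010-10 ←essential
  m20: 0101-0 ←essential
  m22: -10110,010-10,0101-0
  m29: -11101 ←essential
  m35: 10-011 ←essential
  m43: 1-1011,10-011
  m48: 11-000 ←essential
  m53: 11-101 ←essential
  m54: -10110 ←essential
  m56: 11-000 ←essential
  m59: 1-1011,111-11
  m61: -11101,11-101,1111-1
  m63: 111-11,1111-1
Essential: -10110, -11101, 000-01, 00100-, 010-10, 0101-0, 10-011, 11-000, 11-101

9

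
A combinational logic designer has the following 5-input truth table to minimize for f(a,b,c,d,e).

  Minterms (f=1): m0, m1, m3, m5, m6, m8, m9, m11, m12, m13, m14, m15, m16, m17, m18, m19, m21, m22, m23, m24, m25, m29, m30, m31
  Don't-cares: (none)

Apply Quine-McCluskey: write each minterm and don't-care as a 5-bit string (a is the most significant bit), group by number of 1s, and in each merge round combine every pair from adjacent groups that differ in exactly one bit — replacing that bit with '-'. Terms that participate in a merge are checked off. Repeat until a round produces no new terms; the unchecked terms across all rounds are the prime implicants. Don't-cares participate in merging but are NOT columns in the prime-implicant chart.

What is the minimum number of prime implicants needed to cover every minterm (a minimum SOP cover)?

Round 0: 00000✓ 00001✓ 00011✓ 00101✓ 00110✓ 01000✓ 01001✓ 01011✓ 01100✓ 01101✓ 01110✓ 01111✓ 10000✓ 10001✓ 10010✓ 10011✓ 10101✓ 10110✓ 10111✓ 11000✓ 11001✓ 11101✓ 11110✓ 11111✓
Round 1: -0000✓ -0001✓ -0011✓ -0101✓ -0110✓ -1000✓ -1001✓ -1101✓ -1110✓ -1111✓ 0-000✓ 0-001✓ 0-011✓ 0-101✓ 0-110✓ 00-01✓ 000-1✓ 0000-✓ 01-00✓ 01-01✓ 01-11✓ 010-1✓ 0100-✓ 011-0✓ 011-1✓ 0110-✓ 0111-✓ 1-000✓ 1-001✓ 1-101✓ 1-110✓ 1-111✓ 10-01✓ 10-10✓ 10-11✓ 100-0✓ 100-1✓ 1000-✓ 1001-✓ 101-1✓ 1011-✓ 11-01✓ 1100-✓ 111-1✓ 1111-✓
Round 2: --000✓ --001✓ --101✓ --110 -0-01✓ -00-1 -000-✓ -1-01✓ -100-✓ -11-1 -111- 0--01✓ 0-0-1 0-00-✓ 01--1 01-0- 011-- 1--01✓ 1-00-✓ 1-1-1 1-11- 10--1 10-1- 100--
Round 3: ---01 --00-
PIs = {---01, --00-, --110, -00-1, -11-1, -111-, 0-0-1, 01--1, 01-0-, 011--, 1-1-1, 1-11-, 10--1, 10-1-, 100--}
Coverage chart:
  m0: --00- ←essential
  m1: ---01,--00-,-00-1,0-0-1
  m3: -00-1,0-0-1
  m5: ---01 ←essential
  m6: --110 ←essential
  m8: --00-,01-0-
  m9: ---01,--00-,0-0-1,01--1,01-0-
  m11: 0-0-1,01--1
  m12: 01-0-,011--
  m13: ---01,-11-1,01--1,01-0-,011--
  m14: --110,-111-,011--
  m15: -11-1,-111-,01--1,011--
  m16: --00-,100--
  m17: ---01,--00-,-00-1,10--1,100--
  m18: 10-1-,100--
  m19: -00-1,10--1,10-1-,100--
  m21: ---01,1-1-1,10--1
  m22: --110,1-11-,10-1-
  m23: 1-1-1,1-11-,10--1,10-1-
  m24: --00- ←essential
  m25: ---01,--00-
  m29: ---01,-11-1,1-1-1
  m30: --110,-111-,1-11-
  m31: -11-1,-111-,1-1-1,1-11-
Essential: ---01, --00-, --110
Petrick residual → -11-1, 0-0-1, 01-0-, 10-1-
Min cover (7 terms): d'e + c'd' + cde' + bce + a'c'e + a'bd' + ab'd

7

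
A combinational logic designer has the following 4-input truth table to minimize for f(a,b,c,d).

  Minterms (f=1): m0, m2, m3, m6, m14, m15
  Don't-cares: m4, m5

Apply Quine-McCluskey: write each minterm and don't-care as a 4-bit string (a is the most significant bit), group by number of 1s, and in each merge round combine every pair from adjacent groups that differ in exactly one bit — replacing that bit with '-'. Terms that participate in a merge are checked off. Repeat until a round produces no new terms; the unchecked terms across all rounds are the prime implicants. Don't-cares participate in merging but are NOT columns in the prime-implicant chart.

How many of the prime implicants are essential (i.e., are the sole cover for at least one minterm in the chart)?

[col 0] 0000*, 0010*, 0011*, 0100*, 0101*, 0110*, 1110*, 1111*
[col 1] -110, 0-00*, 0-10*, 00-0*, 001-, 01-0*, 010-, 111-
[col 2] 0--0
Prime implicants: -110, 0--0, 001-, 010-, 111-
PI chart (minterm → PIs covering it):
  0 | 0--0  (sole → essential)
  2 | 0--0,001-
  3 | 001-  (sole → essential)
  6 | -110,0--0
  14 | -110,111-
  15 | 111-  (sole → essential)
Essential prime implicants: 0--0, 001-, 111-

3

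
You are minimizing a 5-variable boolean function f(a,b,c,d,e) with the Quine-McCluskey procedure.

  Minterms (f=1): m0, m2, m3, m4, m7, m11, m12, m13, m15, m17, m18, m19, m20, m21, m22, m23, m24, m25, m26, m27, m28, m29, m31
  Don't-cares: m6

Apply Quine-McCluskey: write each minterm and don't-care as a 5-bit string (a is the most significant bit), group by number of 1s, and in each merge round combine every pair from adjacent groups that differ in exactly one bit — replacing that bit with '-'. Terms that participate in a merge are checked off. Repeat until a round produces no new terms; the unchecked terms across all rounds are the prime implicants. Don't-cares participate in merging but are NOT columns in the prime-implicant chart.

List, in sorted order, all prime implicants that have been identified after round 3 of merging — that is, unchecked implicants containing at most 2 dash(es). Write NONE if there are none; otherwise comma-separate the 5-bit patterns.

Round 0: 00000✓ 00010✓ 00011✓ 00100✓ 00110✓ 00111✓ 01011✓ 01100✓ 01101✓ 01111✓ 10001✓ 10010✓ 10011✓ 10100✓ 10101✓ 10110✓ 10111✓ 11000✓ 11001✓ 11010✓ 11011✓ 11100✓ 11101✓ 11111✓
Round 1: -0010✓ -0011✓ -0100✓ -0110✓ -0111✓ -1011✓ -1100✓ -1101✓ -1111✓ 0-011✓ 0-100✓ 0-111✓ 00-00✓ 00-10✓ 00-11✓ 000-0✓ 0001-✓ 001-0✓ 0011-✓ 01-11✓ 011-1✓ 0110-✓ 1-001✓ 1-010✓ 1-011✓ 1-100✓ 1-101✓ 1-111✓ 10-01✓ 10-10✓ 10-11✓ 100-1✓ 1001-✓ 101-0✓ 101-1✓ 1010-✓ 1011-✓ 11-00✓ 11-01✓ 11-11✓ 110-0✓ 110-1✓ 1100-✓ 1101-✓ 111-1✓ 1110-✓
Round 2: --011✓ --100 --111✓ -0-10✓ -0-11✓ -001-✓ -01-0 -011-✓ -1-11✓ -11-1 -110- 0--11✓ 00--0 00-1-✓ 1--01✓ 1--11✓ 1-0-1✓ 1-01- 1-1-1✓ 1-10- 10--1✓ 10-1-✓ 101-- 11--1✓ 11-0- 110--
Round 3: ---11 -0-1- 1---1
PIs = {---11, --100, -0-1-, -01-0, -11-1, -110-, 00--0, 1---1, 1-01-, 1-10-, 101--, 11-0-, 110--}

--100, -01-0, -11-1, -110-, 00--0, 1-01-, 1-10-, 101--, 11-0-, 110--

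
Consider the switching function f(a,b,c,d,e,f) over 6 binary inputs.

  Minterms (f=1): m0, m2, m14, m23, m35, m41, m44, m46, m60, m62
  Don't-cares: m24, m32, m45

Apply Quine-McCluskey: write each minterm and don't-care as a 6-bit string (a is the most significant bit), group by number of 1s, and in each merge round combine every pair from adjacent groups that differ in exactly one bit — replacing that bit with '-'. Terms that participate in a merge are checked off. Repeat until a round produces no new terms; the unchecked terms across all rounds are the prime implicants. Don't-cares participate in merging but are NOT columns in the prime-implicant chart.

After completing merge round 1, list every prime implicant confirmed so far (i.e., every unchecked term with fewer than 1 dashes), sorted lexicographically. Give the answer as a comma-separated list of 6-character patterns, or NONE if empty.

010111, 011000, 100011

size-2^0 implicants → 000000(✓)  000010(✓)  001110(✓)  010111  011000  100000(✓)  100011  101001(✓)  101100(✓)  101101(✓)  101110(✓)  111100(✓)  111110(✓)
size-2^1 implicants → -00000  -01110  0000-0  1-1100(✓)  1-1110(✓)  101-01  1011-0(✓)  10110-  1111-0(✓)
size-2^2 implicants → 1-11-0
Unchecked terms (primes): -00000, -01110, 0000-0, 010111, 011000, 1-11-0, 100011, 101-01, 10110-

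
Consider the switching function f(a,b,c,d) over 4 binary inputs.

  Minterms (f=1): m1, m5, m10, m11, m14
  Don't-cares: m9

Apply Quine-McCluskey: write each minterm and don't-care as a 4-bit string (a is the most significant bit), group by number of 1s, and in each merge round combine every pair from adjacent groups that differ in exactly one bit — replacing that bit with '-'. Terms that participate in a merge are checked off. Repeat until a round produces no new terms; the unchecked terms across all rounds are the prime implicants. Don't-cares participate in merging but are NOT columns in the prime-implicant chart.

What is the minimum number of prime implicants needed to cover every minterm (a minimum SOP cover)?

Round 0: 0001✓ 0101✓ 1001✓ 1010✓ 1011✓ 1110✓
Round 1: -001 0-01 1-10 10-1 101-
PIs = {-001, 0-01, 1-10, 10-1, 101-}
Coverage chart:
  m1: -001,0-01
  m5: 0-01 ←essential
  m10: 1-10,101-
  m11: 10-1,101-
  m14: 1-10 ←essential
Essential: 0-01, 1-10
Petrick residual → 10-1
Min cover (3 terms): a'c'd + acd' + ab'd

3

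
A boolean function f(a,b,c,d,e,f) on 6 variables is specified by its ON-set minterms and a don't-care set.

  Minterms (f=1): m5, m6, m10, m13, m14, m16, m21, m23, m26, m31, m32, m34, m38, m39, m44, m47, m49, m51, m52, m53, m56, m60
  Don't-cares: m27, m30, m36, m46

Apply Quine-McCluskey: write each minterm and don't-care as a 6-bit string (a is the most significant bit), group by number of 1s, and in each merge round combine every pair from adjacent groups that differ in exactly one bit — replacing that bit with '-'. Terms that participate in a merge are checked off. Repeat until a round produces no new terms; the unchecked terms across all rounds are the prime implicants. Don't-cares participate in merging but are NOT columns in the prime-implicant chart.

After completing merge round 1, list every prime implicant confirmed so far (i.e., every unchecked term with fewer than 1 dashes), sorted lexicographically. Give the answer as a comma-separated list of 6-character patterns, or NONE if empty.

010000

Round 0: 000101✓ 000110✓ 001010✓ 001101✓ 001110✓ 010000 010101✓ 010111✓ 011010✓ 011011✓ 011110✓ 011111✓ 100000✓ 100010✓ 100100✓ 100110✓ 100111✓ 101100✓ 101110✓ 101111✓ 110001✓ 110011✓ 110100✓ 110101✓ 111000✓ 111100✓
Round 1: -00110✓ -01110✓ -10101 0-0101 0-1010✓ 0-1110✓ 00-101 00-110✓ 001-10✓ 01-111 0101-1 011-10✓ 011-11✓ 01101-✓ 01111-✓ 1-0100✓ 1-1100✓ 10-100✓ 10-110✓ 10-111✓ 100-00✓ 100-10✓ 1000-0✓ 1001-0✓ 10011-✓ 1011-0✓ 10111-✓ 11-100✓ 110-01 1100-1 11010- 111-00
Round 2: -0-110 0-1-10 011-1- 1--100 10-1-0 10-11- 100--0
PIs = {-0-110, -10101, 0-0101, 0-1-10, 00-101, 01-111, 010000, 0101-1, 011-1-, 1--100, 10-1-0, 10-11-, 100--0, 110-01, 1100-1, 11010-, 111-00}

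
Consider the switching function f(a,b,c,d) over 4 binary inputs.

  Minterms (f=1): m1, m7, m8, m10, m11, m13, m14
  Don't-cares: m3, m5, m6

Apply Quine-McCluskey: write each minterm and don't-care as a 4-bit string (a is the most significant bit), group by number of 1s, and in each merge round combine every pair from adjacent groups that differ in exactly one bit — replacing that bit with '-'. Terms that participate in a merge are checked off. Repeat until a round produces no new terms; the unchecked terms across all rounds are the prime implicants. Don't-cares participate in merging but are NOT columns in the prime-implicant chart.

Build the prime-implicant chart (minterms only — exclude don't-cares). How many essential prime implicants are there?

3

size-2^0 implicants → 0001(✓)  0011(✓)  0101(✓)  0110(✓)  0111(✓)  1000(✓)  1010(✓)  1011(✓)  1101(✓)  1110(✓)
size-2^1 implicants → -011  -101  -110  0-01(✓)  0-11(✓)  00-1(✓)  01-1(✓)  011-  1-10  10-0  101-
size-2^2 implicants → 0--1
Unchecked terms (primes): -011, -101, -110, 0--1, 011-, 1-10, 10-0, 101-
Minterm coverage:
  m1 ⊆ 0--1 [E]
  m7 ⊆ 0--1,011-
  m8 ⊆ 10-0 [E]
  m10 ⊆ 1-10,10-0,101-
  m11 ⊆ -011,101-
  m13 ⊆ -101 [E]
  m14 ⊆ -110,1-10
E = {-101, 0--1, 10-0}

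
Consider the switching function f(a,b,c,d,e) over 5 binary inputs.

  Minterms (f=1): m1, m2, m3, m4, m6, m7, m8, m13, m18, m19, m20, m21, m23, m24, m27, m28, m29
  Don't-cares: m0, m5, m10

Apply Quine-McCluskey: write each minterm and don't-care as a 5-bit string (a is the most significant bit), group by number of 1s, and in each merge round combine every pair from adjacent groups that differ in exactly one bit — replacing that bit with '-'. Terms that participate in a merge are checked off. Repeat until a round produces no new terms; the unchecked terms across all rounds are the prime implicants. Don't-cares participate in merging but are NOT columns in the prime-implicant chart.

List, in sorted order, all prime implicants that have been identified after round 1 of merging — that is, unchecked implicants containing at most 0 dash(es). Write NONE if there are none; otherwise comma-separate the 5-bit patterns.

NONE

Round 0: 00000✓ 00001✓ 00010✓ 00011✓ 00100✓ 00101✓ 00110✓ 00111✓ 01000✓ 01010✓ 01101✓ 10010✓ 10011✓ 10100✓ 10101✓ 10111✓ 11000✓ 11011✓ 11100✓ 11101✓
Round 1: -0010✓ -0011✓ -0100✓ -0101✓ -0111✓ -1000 -1101✓ 0-000✓ 0-010✓ 0-101✓ 00-00✓ 00-01✓ 00-10✓ 00-11✓ 000-0✓ 000-1✓ 0000-✓ 0001-✓ 001-0✓ 001-1✓ 0010-✓ 0011-✓ 010-0✓ 1-011 1-100✓ 1-101✓ 10-11✓ 1001-✓ 101-1✓ 1010-✓ 11-00 1110-✓
Round 2: --101 -0-11 -001- -01-1 -010- 0-0-0 00--0✓ 00--1✓ 00-0-✓ 00-1-✓ 000--✓ 001--✓ 1-10-
Round 3: 00---
PIs = {--101, -0-11, -001-, -01-1, -010-, -1000, 0-0-0, 00---, 1-011, 1-10-, 11-00}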